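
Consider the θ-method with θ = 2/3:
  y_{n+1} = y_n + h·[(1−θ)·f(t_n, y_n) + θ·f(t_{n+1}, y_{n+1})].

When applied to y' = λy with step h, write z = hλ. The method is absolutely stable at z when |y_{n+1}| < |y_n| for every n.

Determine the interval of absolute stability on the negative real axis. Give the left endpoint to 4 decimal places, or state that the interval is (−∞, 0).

Test eqn y'=λy, z=hλ:
  y_{n+1} = y_n + z·[1/3·y_n + 2/3·y_{n+1}] ⇒ (1 − 2/3z)y_{n+1} = (1 + 1/3z)y_n
  Hence R(z) = (1 + 1/3z)/(1 − 2/3z).

Need |R(x)|<1, x<0.
x=-1.42: |R|=0.2705
x=-2: |R|=0.1429
x=-10: |R|=0.3043
x=-100: |R|=0.4778
θ=2/3≥1/2 ⇒ |1+1/3x|<|1−2/3x| ∀x<0 ⇒ stable on all of ℝ⁻.

interval (−∞, 0).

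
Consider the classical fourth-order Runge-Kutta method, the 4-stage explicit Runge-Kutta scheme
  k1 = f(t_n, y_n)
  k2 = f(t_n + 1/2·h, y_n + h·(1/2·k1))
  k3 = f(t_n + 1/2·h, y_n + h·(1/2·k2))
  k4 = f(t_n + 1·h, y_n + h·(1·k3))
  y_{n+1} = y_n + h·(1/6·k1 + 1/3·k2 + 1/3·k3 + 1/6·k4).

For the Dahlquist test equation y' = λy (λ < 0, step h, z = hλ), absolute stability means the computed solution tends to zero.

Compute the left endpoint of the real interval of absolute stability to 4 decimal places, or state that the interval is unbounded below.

Set f=λy, z=hλ:
  order 4, 4-stage ⇒ R(z)=1+z+z^2/2+z^3/6+z^4/24
  (e.g. R(-1.21)=0.31611, |R|=0.31611)

Find x<0 with |R(x)|<1.
x=-1.21: |R|=0.3161
|R(-2.52)|=0.6683 |R(-2.32)|=0.4971 |R(-1.62)|=0.2706
Bisect:
  x_lo=-3.3632 |R|=2.2829  x_hi=-0.0869 |R|=0.9167
  mid=-1.72505 |R|=0.27626 →hi
  mid=-2.54411 |R|=0.69324 →hi
  mid=-2.95364 |R|=1.28494 →lo
  mid=-2.74888 |R|=0.94647 →hi
  mid=-2.85126 |R|=1.10410 →lo
  mid=-2.80007 |R|=1.02251 →lo
  mid=-2.77447 |R|=0.98381 →hi
  mid=-2.78727 |R|=1.00299 →lo
  mid=-2.78087 |R|=0.99336 →hi
  mid=-2.78407 |R|=0.99816 →hi
  ...
  [-2.78547,-2.78527] ⇒ x*=-2.7853
So |R|<1 on (-2.7853, 0).

left endpoint -2.7853.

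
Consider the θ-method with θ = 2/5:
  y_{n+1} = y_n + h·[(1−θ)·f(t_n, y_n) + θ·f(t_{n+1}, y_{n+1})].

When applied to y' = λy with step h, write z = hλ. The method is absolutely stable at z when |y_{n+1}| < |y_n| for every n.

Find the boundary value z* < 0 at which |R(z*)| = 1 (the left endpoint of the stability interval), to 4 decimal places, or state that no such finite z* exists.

Test eqn y'=λy, z=hλ:
  y_{n+1} = y_n + z·[3/5·y_n + 2/5·y_{n+1}] ⇒ (1 − 2/5z)y_{n+1} = (1 + 3/5z)y_n
  so R(z) = (1 + 3/5z)/(1 − 2/5z).

Find x<0 with |R(x)|<1.
x=-0.87: |R|=0.3546
R=−1: 1+3/5x = −1+2/5x ⇒ -1/5x=2 ⇒ x=2/(-1/5)=-10.0000
Confirm numerically:
  x=-8.658: |R|=0.93986 <1
  x=-6.238: |R|=0.78473 <1
  x=-5.721: |R|=0.73975 <1
  x=-10.110: |R|=1.00436 >1
  x=-10.058: |R|=1.00231 >1
Stable set (-10.0000, 0).

left endpoint -10.0000.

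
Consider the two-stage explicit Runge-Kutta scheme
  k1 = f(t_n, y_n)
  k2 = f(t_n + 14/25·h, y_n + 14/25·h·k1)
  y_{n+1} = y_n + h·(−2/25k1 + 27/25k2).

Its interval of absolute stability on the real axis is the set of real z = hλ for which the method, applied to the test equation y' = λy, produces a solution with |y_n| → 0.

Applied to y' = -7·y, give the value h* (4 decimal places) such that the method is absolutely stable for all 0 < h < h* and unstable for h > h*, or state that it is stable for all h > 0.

(-1.6534,0); λ=-7 ⇒ h* = (625/378)/7 = 0.2362.

With y'=λy (z=hλ):
  k1=λy_n ⇒ h·k1=z·y_n;  k2=λ(1+14/25z)y_n ⇒ h·k2=z(1+14/25z)y_n
  y_{n+1}/y_n = 1 − 2/25z + 27/25z(1+14/25z) = 1 + z + 378/625z²
  R(z) = 1 + z + 378/625z².

Boundary: |R(x)|=1, x<0.
x=-1.11: |R|=0.6352
R=1: x+378/625x²=0 ⇒ x=−625/378=-1.6534; min R=1−1/(4·378/625)=0.5866>−1
Confirm numerically:
  x=-1.617: |R|=0.96436 <1
  x=-1.444: |R|=0.81709 <1
  x=-1.307: |R|=0.72615 <1
  x=-2.199: |R|=1.72557 >1
  x=-2.055: |R|=1.49909 >1
  x=-1.930: |R|=1.32282 >1
Stable set (-1.6534, 0).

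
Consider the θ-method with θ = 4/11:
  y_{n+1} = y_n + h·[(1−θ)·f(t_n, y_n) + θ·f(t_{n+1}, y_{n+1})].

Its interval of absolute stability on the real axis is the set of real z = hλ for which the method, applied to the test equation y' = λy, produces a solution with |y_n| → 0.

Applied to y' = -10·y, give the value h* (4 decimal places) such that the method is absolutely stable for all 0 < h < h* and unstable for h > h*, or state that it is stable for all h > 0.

With y'=λy (z=hλ):
  y_{n+1} = y_n + z·[7/11·y_n + 4/11·y_{n+1}] ⇒ (1 − 4/11z)y_{n+1} = (1 + 7/11z)y_n
  R(z) = (1 + 7/11z)/(1 − 4/11z).

Need |R(x)|<1, x<0.
x=-0.54: |R|=0.5486
R=−1: 1+7/11x = −1+4/11x ⇒ -3/11x=2 ⇒ x=2/(-3/11)=-7.3333
Confirm numerically:
  x=-6.392: |R|=0.92277 <1
  x=-3.657: |R|=0.56965 <1
  x=-3.604: |R|=0.55980 <1
  x=-7.885: |R|=1.03890 >1
  x=-7.864: |R|=1.03750 >1
  x=-7.410: |R|=1.00566 >1
Stable set (-7.3333, 0).

(-7.3333,0); λ=-10 ⇒ h* = (22/3)/10 = 0.7333.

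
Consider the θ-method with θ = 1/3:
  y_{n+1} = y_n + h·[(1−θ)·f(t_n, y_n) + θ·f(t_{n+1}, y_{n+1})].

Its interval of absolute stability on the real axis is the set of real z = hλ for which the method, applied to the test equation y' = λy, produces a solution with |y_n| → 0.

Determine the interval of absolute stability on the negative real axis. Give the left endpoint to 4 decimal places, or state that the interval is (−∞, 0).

z∈(-6.0000,0).

On y'=λy, z=hλ:
  y_{n+1} = y_n + z·[2/3·y_n + 1/3·y_{n+1}] ⇒ (1 − 1/3z)y_{n+1} = (1 + 2/3z)y_n
  so R(z) = (1 + 2/3z)/(1 − 1/3z).

Boundary: |R(x)|=1, x<0.
x=-0.4: |R|=0.6471
R=−1: 1+2/3x = −1+1/3x ⇒ -1/3x=2 ⇒ x=2/(-1/3)=-6.0000
Confirm numerically:
  x=-5.506: |R|=0.94192 <1
  x=-4.691: |R|=0.82980 <1
  x=-2.738: |R|=0.43151 <1
  x=-2.643: |R|=0.40510 <1
  x=-6.332: |R|=1.03558 >1
  x=-6.235: |R|=1.02545 >1
  x=-6.171: |R|=1.01865 >1
Stable set (-6.0000, 0).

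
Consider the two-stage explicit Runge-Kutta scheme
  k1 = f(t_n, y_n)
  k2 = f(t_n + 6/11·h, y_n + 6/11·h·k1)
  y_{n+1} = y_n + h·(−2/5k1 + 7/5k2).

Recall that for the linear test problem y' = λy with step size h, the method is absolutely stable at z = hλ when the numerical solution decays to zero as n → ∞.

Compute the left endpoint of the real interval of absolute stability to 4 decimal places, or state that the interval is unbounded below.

left endpoint -1.3095.

Set f=λy, z=hλ:
  k1=λy_n ⇒ h·k1=z·y_n;  k2=λ(1+6/11z)y_n ⇒ h·k2=z(1+6/11z)y_n
  y_{n+1}/y_n = 1 − 2/5z + 7/5z(1+6/11z) = 1 + z + 42/55z²
  Hence R(z) = 1 + z + 42/55z².

Solve |R(x)|<1 on ℝ⁻.
x=-0.68: |R|=0.6731
R=1: x+42/55x²=0 ⇒ x=−55/42=-1.3095; min R=1−1/(4·42/55)=0.6726>−1
Confirm numerically:
  x=-0.839: |R|=0.69854 <1
  x=-0.755: |R|=0.68029 <1
  x=-0.695: |R|=0.67386 <1
  x=-0.591: |R|=0.67572 <1
  x=-1.634: |R|=1.40488 >1
  x=-1.538: |R|=1.26834 >1
So |R|<1 on (-1.3095, 0).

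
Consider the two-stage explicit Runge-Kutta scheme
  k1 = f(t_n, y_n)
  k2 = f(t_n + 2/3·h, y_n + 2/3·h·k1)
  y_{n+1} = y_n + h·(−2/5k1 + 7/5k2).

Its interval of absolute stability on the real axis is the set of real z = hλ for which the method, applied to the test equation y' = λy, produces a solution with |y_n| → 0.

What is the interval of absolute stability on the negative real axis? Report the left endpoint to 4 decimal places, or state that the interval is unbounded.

z∈(-1.0714,0).

Set f=λy, z=hλ:
  k1=λy_n ⇒ h·k1=z·y_n;  k2=λ(1+2/3z)y_n ⇒ h·k2=z(1+2/3z)y_n
  y_{n+1}/y_n = 1 − 2/5z + 7/5z(1+2/3z) = 1 + z + 14/15z²
  R(z) = 1 + z + 14/15z².

Find x<0 with |R(x)|<1.
x=-0.88: |R|=0.8428
R=1: x+14/15x²=0 ⇒ x=−15/14=-1.0714; min R=1−1/(4·14/15)=0.7321>−1
Confirm numerically:
  x=-1.008: |R|=0.94033 <1
  x=-0.948: |R|=0.89079 <1
  x=-0.526: |R|=0.73223 <1
  x=-0.455: |R|=0.73822 <1
  x=-1.570: |R|=1.73057 >1
  x=-1.110: |R|=1.03996 >1
Interval (-1.0714, 0).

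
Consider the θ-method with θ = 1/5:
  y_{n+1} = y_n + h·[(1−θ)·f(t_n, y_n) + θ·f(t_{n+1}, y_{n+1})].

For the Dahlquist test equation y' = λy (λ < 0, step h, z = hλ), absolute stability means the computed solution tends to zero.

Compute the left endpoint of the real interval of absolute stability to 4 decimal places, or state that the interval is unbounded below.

z* = -3.3333.

Set f=λy, z=hλ:
  y_{n+1} = y_n + z·[4/5·y_n + 1/5·y_{n+1}] ⇒ (1 − 1/5z)y_{n+1} = (1 + 4/5z)y_n
  Hence R(z) = (1 + 4/5z)/(1 − 1/5z).

Need |R(x)|<1, x<0.
x=-0.44: |R|=0.5956
R=−1: 1+4/5x = −1+1/5x ⇒ -3/5x=2 ⇒ x=2/(-3/5)=-3.3333
Confirm numerically:
  x=-2.646: |R|=0.73032 <1
  x=-2.522: |R|=0.67642 <1
  x=-2.048: |R|=0.45289 <1
  x=-1.416: |R|=0.10349 <1
  x=-3.865: |R|=1.17992 >1
  x=-3.475: |R|=1.05015 >1
So |R|<1 on (-3.3333, 0).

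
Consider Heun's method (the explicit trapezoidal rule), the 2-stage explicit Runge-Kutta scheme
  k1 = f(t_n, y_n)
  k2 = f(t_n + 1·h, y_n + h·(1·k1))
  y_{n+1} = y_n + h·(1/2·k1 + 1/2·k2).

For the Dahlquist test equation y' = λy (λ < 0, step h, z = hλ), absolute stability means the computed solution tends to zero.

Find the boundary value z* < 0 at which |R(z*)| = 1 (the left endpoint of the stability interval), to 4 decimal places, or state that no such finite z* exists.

On y'=λy, z=hλ:
  order 2, 2-stage ⇒ R(z)=1+z+z^2/2
  (e.g. R(-1.44)=0.59680, |R|=0.59680)

Solve |R(x)|<1 on ℝ⁻.
x=-1.44: |R|=0.5968
|R(-2.01)|=1.0100 |R(-2)|=1.0000 |R(-0.87)|=0.5085
Bisect:
  x_lo=-2.6111 |R|=1.7978  x_hi=-0.1980 |R|=0.8216
  mid=-1.40454 |R|=0.58183 →hi
  mid=-2.00781 |R|=1.00784 →lo
  mid=-1.70618 |R|=0.74934 →hi
  mid=-1.85699 |R|=0.86722 →hi
  mid=-1.93240 |R|=0.93469 →hi
  mid=-1.97010 |R|=0.97055 →hi
  mid=-1.98896 |R|=0.98902 →hi
  mid=-1.99838 |R|=0.99838 →hi
  mid=-2.00310 |R|=1.00310 →lo
  ...
  [-2.00000,-1.99986] ⇒ x*=-2.0000
Interval (-2.0000, 0).

left endpoint -2.0000.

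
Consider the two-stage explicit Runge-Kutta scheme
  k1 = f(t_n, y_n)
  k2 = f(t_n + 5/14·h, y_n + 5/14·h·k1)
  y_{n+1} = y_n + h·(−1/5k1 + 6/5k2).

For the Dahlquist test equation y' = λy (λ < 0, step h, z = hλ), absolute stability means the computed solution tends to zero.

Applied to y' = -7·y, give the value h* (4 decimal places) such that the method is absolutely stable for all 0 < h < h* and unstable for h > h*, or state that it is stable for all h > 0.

(-2.3333,0); λ=-7 ⇒ h* = (7/3)/7 = 0.3333.

With y'=λy (z=hλ):
  k1=λy_n ⇒ h·k1=z·y_n;  k2=λ(1+5/14z)y_n ⇒ h·k2=z(1+5/14z)y_n
  y_{n+1}/y_n = 1 − 1/5z + 6/5z(1+5/14z) = 1 + z + 3/7z²
  R(z) = 1 + z + 3/7z².

Find x<0 with |R(x)|<1.
x=-1.68: |R|=0.5296
R=1: x+3/7x²=0 ⇒ x=−7/3=-2.3333; min R=1−1/(4·3/7)=0.4167>−1
Confirm numerically:
  x=-2.259: |R|=0.92803 <1
  x=-1.868: |R|=0.62747 <1
  x=-1.767: |R|=0.57112 <1
  x=-1.303: |R|=0.42463 <1
  x=-2.849: |R|=1.62963 >1
  x=-2.772: |R|=1.52114 >1
  x=-2.415: |R|=1.08452 >1
Stable set (-2.3333, 0).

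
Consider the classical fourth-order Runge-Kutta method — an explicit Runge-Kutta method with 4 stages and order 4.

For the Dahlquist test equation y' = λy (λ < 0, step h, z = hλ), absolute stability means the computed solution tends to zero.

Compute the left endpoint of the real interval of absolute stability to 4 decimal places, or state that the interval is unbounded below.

z* = -2.7853.

Set f=λy, z=hλ:
  order 4, 4-stage ⇒ R(z)=1+z+z^2/2+z^3/6+z^4/24
  (e.g. R(-0.69)=0.50274, |R|=0.50274)

Need |R(x)|<1, x<0.
x=-0.69: |R|=0.5027
|R(-1.31)|=0.2961 |R(-0.83)|=0.4389 |R(-0.55)|=0.5773
Bisect:
  x_lo=-3.6637 |R|=3.3586  x_hi=-0.3427 |R|=0.7099
  mid=-2.00318 |R|=0.33440 →hi
  mid=-2.83344 |R|=1.07505 →lo
  mid=-2.41831 |R|=0.57374 →hi
  mid=-2.62588 |R|=0.78507 →hi
  mid=-2.72966 |R|=0.91931 →hi
  mid=-2.78155 |R|=0.99437 →hi
  mid=-2.80749 |R|=1.03399 →lo
  ...
  [-2.78540,-2.78520] ⇒ x*=-2.7853
Stable set (-2.7853, 0).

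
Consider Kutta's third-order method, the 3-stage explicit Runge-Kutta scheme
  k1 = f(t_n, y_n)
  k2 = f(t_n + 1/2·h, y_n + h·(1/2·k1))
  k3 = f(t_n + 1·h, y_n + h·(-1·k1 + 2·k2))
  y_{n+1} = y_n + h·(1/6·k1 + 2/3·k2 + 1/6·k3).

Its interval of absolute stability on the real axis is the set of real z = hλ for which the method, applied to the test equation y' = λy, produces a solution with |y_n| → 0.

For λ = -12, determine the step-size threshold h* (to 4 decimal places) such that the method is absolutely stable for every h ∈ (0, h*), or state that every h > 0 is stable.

(-2.5127,0); λ=-12 ⇒ h* = 0.2094.

With y'=λy (z=hλ):
  order 3, 3-stage ⇒ R(z)=1+z+z^2/2+z^3/6
  (e.g. R(-1.58)=0.01081, |R|=0.01081)

Boundary: |R(x)|=1, x<0.
x=-1.58: |R|=0.0108
|R(-2.67)|=1.2779 |R(-2.47)|=0.9311 |R(-1.33)|=0.1623
Bisect:
  x_lo=-3.2511 |R|=2.6934  x_hi=-0.1153 |R|=0.8911
  mid=-1.68320 |R|=0.06141 →hi
  mid=-2.46713 |R|=0.92657 →hi
  mid=-2.85910 |R|=1.66715 →lo
  mid=-2.66312 |R|=1.26492 →lo
  mid=-2.56513 |R|=1.08823 →lo
  mid=-2.51613 |R|=1.00558 →lo
  mid=-2.49163 |R|=0.96562 →hi
  ...
  [-2.51288,-2.51269] ⇒ x*=-2.5127
So |R|<1 on (-2.5127, 0).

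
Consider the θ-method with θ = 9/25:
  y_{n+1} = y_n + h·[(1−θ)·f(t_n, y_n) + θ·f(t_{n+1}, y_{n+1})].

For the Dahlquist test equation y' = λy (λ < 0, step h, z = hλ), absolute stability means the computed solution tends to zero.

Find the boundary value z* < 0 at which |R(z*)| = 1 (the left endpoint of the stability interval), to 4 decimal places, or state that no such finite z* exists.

z* = -7.1429.

Set f=λy, z=hλ:
  y_{n+1} = y_n + z·[16/25·y_n + 9/25·y_{n+1}] ⇒ (1 − 9/25z)y_{n+1} = (1 + 16/25z)y_n
  ⇒ R(z) = (1 + 16/25z)/(1 − 9/25z).

Find x<0 with |R(x)|<1.
x=-1.19: |R|=0.1669
R=−1: 1+16/25x = −1+9/25x ⇒ -7/25x=2 ⇒ x=2/(-7/25)=-7.1429
Confirm numerically:
  x=-6.953: |R|=0.98482 <1
  x=-6.391: |R|=0.93622 <1
  x=-6.052: |R|=0.90391 <1
  x=-7.657: |R|=1.03832 >1
  x=-7.300: |R|=1.01213 >1
So |R|<1 on (-7.1429, 0).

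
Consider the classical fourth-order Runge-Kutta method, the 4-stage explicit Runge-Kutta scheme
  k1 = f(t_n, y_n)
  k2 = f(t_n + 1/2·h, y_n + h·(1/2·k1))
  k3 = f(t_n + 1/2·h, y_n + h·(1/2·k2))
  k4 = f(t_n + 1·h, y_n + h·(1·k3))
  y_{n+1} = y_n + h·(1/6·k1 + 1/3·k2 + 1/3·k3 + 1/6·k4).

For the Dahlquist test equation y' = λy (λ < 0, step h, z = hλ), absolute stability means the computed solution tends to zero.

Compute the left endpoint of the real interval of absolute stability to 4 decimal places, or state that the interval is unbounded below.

z* = -2.7853.

Test eqn y'=λy, z=hλ:
  order 4, 4-stage ⇒ R(z)=1+z+z^2/2+z^3/6+z^4/24
  (e.g. R(-1.32)=0.29437, |R|=0.29437)

Solve |R(x)|<1 on ℝ⁻.
x=-1.32: |R|=0.2944
|R(-1.99)|=0.3300 |R(-1.09)|=0.3470 |R(-0.53)|=0.5889
Bisect:
  x_lo=-3.5005 |R|=2.7334  x_hi=-0.2759 |R|=0.7589
  mid=-1.88820 |R|=0.30209 →hi
  mid=-2.69433 |R|=0.87130 →hi
  mid=-3.09740 |R|=1.58196 →lo
  mid=-2.89586 |R|=1.17991 →lo
  mid=-2.79510 |R|=1.01488 →lo
  mid=-2.74471 |R|=0.94052 →hi
  mid=-2.76990 |R|=0.97705 →hi
  mid=-2.78250 |R|=0.99580 →hi
  ...
  [-2.78545,-2.78526] ⇒ x*=-2.7853
So |R|<1 on (-2.7853, 0).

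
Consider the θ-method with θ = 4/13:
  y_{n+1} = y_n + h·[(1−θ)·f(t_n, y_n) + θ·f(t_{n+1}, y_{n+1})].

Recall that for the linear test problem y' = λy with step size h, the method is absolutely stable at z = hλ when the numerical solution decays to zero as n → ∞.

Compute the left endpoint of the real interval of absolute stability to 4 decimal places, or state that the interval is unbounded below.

z* = -5.2000.

On y'=λy, z=hλ:
  y_{n+1} = y_n + z·[9/13·y_n + 4/13·y_{n+1}] ⇒ (1 − 4/13z)y_{n+1} = (1 + 9/13z)y_n
  Hence R(z) = (1 + 9/13z)/(1 − 4/13z).

Solve |R(x)|<1 on ℝ⁻.
x=-0.57: |R|=0.5151
R=−1: 1+9/13x = −1+4/13x ⇒ -5/13x=2 ⇒ x=2/(-5/13)=-5.2000
Confirm numerically:
  x=-4.896: |R|=0.95335 <1
  x=-4.082: |R|=0.80940 <1
  x=-3.953: |R|=0.78360 <1
  x=-3.441: |R|=0.67139 <1
  x=-5.791: |R|=1.08171 >1
  x=-5.598: |R|=1.05623 >1
Stable set (-5.2000, 0).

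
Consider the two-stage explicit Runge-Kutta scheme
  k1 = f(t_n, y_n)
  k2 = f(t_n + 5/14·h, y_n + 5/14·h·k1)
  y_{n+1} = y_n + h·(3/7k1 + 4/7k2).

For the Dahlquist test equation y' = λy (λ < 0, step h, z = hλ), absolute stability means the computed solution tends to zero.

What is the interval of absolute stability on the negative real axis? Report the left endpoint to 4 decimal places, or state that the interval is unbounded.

(-4.9000, 0).

Test eqn y'=λy, z=hλ:
  k1=λy_n ⇒ h·k1=z·y_n;  k2=λ(1+5/14z)y_n ⇒ h·k2=z(1+5/14z)y_n
  y_{n+1}/y_n = 1 + 3/7z + 4/7z(1+5/14z) = 1 + z + 10/49z²
  so R(z) = 1 + z + 10/49z².

Find x<0 with |R(x)|<1.
x=-1.15: |R|=0.1199
R=1: x+10/49x²=0 ⇒ x=−49/10=-4.9000; min R=1−1/(4·10/49)=-0.2250>−1
Confirm numerically:
  x=-4.015: |R|=0.27484 <1
  x=-2.614: |R|=0.21951 <1
  x=-2.154: |R|=0.20712 <1
  x=-5.272: |R|=1.40024 >1
  x=-5.262: |R|=1.38874 >1
  x=-5.214: |R|=1.33412 >1
So |R|<1 on (-4.9000, 0).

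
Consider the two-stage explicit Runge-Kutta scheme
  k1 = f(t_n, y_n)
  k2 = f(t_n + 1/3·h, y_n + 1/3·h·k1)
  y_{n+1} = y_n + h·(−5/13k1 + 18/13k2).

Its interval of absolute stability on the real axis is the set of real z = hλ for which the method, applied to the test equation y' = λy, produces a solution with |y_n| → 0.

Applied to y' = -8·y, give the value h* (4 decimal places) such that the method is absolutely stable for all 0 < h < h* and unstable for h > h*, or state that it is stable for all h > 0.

(-2.1667,0); λ=-8 ⇒ h* = (13/6)/8 = 0.2708.

Set f=λy, z=hλ:
  k1=λy_n ⇒ h·k1=z·y_n;  k2=λ(1+1/3z)y_n ⇒ h·k2=z(1+1/3z)y_n
  y_{n+1}/y_n = 1 − 5/13z + 18/13z(1+1/3z) = 1 + z + 6/13z²
  R(z) = 1 + z + 6/13z².

Solve |R(x)|<1 on ℝ⁻.
x=-1.66: |R|=0.6118
R=1: x+6/13x²=0 ⇒ x=−13/6=-2.1667; min R=1−1/(4·6/13)=0.4583>−1
Confirm numerically:
  x=-1.838: |R|=0.72119 <1
  x=-1.029: |R|=0.45970 <1
  x=-0.878: |R|=0.47779 <1
  x=-2.658: |R|=1.60275 >1
  x=-2.644: |R|=1.58249 >1
So |R|<1 on (-2.1667, 0).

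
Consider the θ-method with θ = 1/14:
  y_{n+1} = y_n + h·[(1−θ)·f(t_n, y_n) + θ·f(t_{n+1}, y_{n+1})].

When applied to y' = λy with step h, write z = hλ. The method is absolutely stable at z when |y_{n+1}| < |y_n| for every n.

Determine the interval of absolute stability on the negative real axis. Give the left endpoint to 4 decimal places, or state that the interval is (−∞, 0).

(-2.3333, 0).

Set f=λy, z=hλ:
  y_{n+1} = y_n + z·[13/14·y_n + 1/14·y_{n+1}] ⇒ (1 − 1/14z)y_{n+1} = (1 + 13/14z)y_n
  so R(z) = (1 + 13/14z)/(1 − 1/14z).

Boundary: |R(x)|=1, x<0.
x=-0.68: |R|=0.3515
R=−1: 1+13/14x = −1+1/14x ⇒ -6/7x=2 ⇒ x=2/(-6/7)=-2.3333
Confirm numerically:
  x=-1.913: |R|=0.68303 <1
  x=-1.838: |R|=0.62470 <1
  x=-1.613: |R|=0.44636 <1
  x=-1.233: |R|=0.13320 <1
  x=-2.730: |R|=1.28452 >1
  x=-2.556: |R|=1.16139 >1
Stable set (-2.3333, 0).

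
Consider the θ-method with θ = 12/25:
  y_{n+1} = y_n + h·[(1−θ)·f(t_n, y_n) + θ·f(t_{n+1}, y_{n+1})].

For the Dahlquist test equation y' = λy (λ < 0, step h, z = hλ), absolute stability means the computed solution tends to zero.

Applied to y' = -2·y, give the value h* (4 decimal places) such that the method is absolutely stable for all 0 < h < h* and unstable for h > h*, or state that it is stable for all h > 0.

(-50.0000,0); λ=-2 ⇒ h* = (50)/2 = 25.0000.

With y'=λy (z=hλ):
  y_{n+1} = y_n + z·[13/25·y_n + 12/25·y_{n+1}] ⇒ (1 − 12/25z)y_{n+1} = (1 + 13/25z)y_n
  ⇒ R(z) = (1 + 13/25z)/(1 − 12/25z).

Boundary: |R(x)|=1, x<0.
x=-1.54: |R|=0.1145
R=−1: 1+13/25x = −1+12/25x ⇒ -1/25x=2 ⇒ x=2/(-1/25)=-50.0000
Confirm numerically:
  x=-49.420: |R|=0.99906 <1
  x=-47.767: |R|=0.99627 <1
  x=-38.237: |R|=0.97569 <1
  x=-20.242: |R|=0.88892 <1
  x=-50.379: |R|=1.00060 >1
  x=-50.370: |R|=1.00059 >1
So |R|<1 on (-50.0000, 0).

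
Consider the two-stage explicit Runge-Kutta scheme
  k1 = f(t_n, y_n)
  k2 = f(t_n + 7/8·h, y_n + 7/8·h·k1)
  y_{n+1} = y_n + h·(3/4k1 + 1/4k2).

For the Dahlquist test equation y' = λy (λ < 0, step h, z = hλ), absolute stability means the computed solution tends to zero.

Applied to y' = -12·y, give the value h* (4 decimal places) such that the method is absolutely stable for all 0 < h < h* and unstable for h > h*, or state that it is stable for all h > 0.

Set f=λy, z=hλ:
  k1=λy_n ⇒ h·k1=z·y_n;  k2=λ(1+7/8z)y_n ⇒ h·k2=z(1+7/8z)y_n
  y_{n+1}/y_n = 1 + 3/4z + 1/4z(1+7/8z) = 1 + z + 7/32z²
  so R(z) = 1 + z + 7/32z².

Need |R(x)|<1, x<0.
x=-1.25: |R|=0.0918
R=1: x+7/32x²=0 ⇒ x=−32/7=-4.5714; min R=1−1/(4·7/32)=-0.1429>−1
Confirm numerically:
  x=-3.923: |R|=0.44355 <1
  x=-3.603: |R|=0.23673 <1
  x=-2.487: |R|=0.13399 <1
  x=-5.024: |R|=1.49738 >1
  x=-4.785: |R|=1.22355 >1
  x=-4.610: |R|=1.03890 >1
Interval (-4.5714, 0).

(-4.5714,0); λ=-12 ⇒ h* = (32/7)/12 = 0.3810.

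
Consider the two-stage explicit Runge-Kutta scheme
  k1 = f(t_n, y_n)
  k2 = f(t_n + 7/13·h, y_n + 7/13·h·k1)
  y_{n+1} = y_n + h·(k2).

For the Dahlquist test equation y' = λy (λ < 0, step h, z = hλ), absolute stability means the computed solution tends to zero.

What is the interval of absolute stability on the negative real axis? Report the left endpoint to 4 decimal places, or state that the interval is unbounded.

Set f=λy, z=hλ:
  k1=λy_n ⇒ h·k1=z·y_n;  k2=λ(1+7/13z)y_n ⇒ h·k2=z(1+7/13z)y_n
  y_{n+1}/y_n = 1 + z(1+7/13z) = 1 + z + 7/13z²
  Hence R(z) = 1 + z + 7/13z².

Find x<0 with |R(x)|<1.
x=-1.45: |R|=0.6821
R=1: x+7/13x²=0 ⇒ x=−13/7=-1.8571; min R=1−1/(4·7/13)=0.5357>−1
Confirm numerically:
  x=-1.836: |R|=0.97910 <1
  x=-1.458: |R|=0.68664 <1
  x=-1.191: |R|=0.57280 <1
  x=-2.303: |R|=1.55290 >1
  x=-1.966: |R|=1.11524 >1
  x=-1.949: |R|=1.09640 >1
Stable set (-1.8571, 0).

(-1.8571, 0).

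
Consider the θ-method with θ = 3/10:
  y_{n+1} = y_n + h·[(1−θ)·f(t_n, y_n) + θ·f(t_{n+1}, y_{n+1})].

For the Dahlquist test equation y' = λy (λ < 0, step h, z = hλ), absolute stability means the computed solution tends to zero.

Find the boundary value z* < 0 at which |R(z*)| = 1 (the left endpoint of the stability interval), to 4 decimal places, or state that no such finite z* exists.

z* = -5.0000.

Set f=λy, z=hλ:
  y_{n+1} = y_n + z·[7/10·y_n + 3/10·y_{n+1}] ⇒ (1 − 3/10z)y_{n+1} = (1 + 7/10z)y_n
  R(z) = (1 + 7/10z)/(1 − 3/10z).

Find x<0 with |R(x)|<1.
x=-1.21: |R|=0.1123
R=−1: 1+7/10x = −1+3/10x ⇒ -2/5x=2 ⇒ x=2/(-2/5)=-5.0000
Confirm numerically:
  x=-4.040: |R|=0.82640 <1
  x=-4.034: |R|=0.82517 <1
  x=-3.039: |R|=0.58968 <1
  x=-2.460: |R|=0.41542 <1
  x=-5.596: |R|=1.08900 >1
  x=-5.526: |R|=1.07916 >1
So |R|<1 on (-5.0000, 0).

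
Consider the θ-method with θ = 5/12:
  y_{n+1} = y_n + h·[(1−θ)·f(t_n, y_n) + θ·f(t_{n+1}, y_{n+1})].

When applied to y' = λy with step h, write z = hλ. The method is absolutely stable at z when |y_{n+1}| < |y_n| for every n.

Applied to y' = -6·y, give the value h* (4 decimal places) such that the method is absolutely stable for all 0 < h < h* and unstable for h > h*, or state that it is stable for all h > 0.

(-12.0000,0); λ=-6 ⇒ h* = (12)/6 = 2.0000.

On y'=λy, z=hλ:
  y_{n+1} = y_n + z·[7/12·y_n + 5/12·y_{n+1}] ⇒ (1 − 5/12z)y_{n+1} = (1 + 7/12z)y_n
  so R(z) = (1 + 7/12z)/(1 − 5/12z).

Boundary: |R(x)|=1, x<0.
x=-0.45: |R|=0.6211
R=−1: 1+7/12x = −1+5/12x ⇒ -1/6x=2 ⇒ x=2/(-1/6)=-12.0000
Confirm numerically:
  x=-7.778: |R|=0.83407 <1
  x=-6.533: |R|=0.75520 <1
  x=-5.732: |R|=0.69169 <1
  x=-4.912: |R|=0.61225 <1
  x=-12.575: |R|=1.01536 >1
  x=-12.414: |R|=1.01118 >1
  x=-12.244: |R|=1.00666 >1
Stable set (-12.0000, 0).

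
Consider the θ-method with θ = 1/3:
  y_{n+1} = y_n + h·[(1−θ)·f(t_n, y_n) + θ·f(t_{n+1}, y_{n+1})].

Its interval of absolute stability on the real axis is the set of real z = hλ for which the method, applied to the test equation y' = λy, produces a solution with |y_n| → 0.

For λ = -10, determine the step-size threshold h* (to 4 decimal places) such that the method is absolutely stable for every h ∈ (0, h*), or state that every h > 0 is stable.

Set f=λy, z=hλ:
  y_{n+1} = y_n + z·[2/3·y_n + 1/3·y_{n+1}] ⇒ (1 − 1/3z)y_{n+1} = (1 + 2/3z)y_n
  ⇒ R(z) = (1 + 2/3z)/(1 − 1/3z).

Solve |R(x)|<1 on ℝ⁻.
x=-1.09: |R|=0.2005
R=−1: 1+2/3x = −1+1/3x ⇒ -1/3x=2 ⇒ x=2/(-1/3)=-6.0000
Confirm numerically:
  x=-5.497: |R|=0.94080 <1
  x=-4.996: |R|=0.87444 <1
  x=-2.688: |R|=0.41772 <1
  x=-6.570: |R|=1.05956 >1
  x=-6.412: |R|=1.04377 >1
  x=-6.277: |R|=1.02986 >1
Interval (-6.0000, 0).

(-6.0000,0); λ=-10 ⇒ h* = (6)/10 = 0.6000.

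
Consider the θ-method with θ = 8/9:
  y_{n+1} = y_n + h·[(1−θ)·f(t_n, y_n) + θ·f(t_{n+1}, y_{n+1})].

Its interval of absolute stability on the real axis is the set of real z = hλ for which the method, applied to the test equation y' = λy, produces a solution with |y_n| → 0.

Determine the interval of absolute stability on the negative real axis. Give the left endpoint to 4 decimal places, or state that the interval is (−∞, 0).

(−∞, 0) — no finite endpoint.

On y'=λy, z=hλ:
  y_{n+1} = y_n + z·[1/9·y_n + 8/9·y_{n+1}] ⇒ (1 − 8/9z)y_{n+1} = (1 + 1/9z)y_n
  ⇒ R(z) = (1 + 1/9z)/(1 − 8/9z).

Need |R(x)|<1, x<0.
x=-1.63: |R|=0.3344
x=-2: |R|=0.2800
x=-10: |R|=0.0112
x=-100: |R|=0.1125
θ=8/9≥1/2 ⇒ |1+1/9x|<|1−8/9x| ∀x<0 ⇒ interval (−∞,0).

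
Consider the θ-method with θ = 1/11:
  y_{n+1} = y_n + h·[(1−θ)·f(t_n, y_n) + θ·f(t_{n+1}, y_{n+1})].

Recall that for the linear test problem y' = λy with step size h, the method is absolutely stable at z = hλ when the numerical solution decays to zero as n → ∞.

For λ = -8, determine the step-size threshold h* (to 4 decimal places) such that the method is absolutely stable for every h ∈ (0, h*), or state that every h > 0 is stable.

(-2.4444,0); λ=-8 ⇒ h* = (22/9)/8 = 0.3056.

Test eqn y'=λy, z=hλ:
  y_{n+1} = y_n + z·[10/11·y_n + 1/11·y_{n+1}] ⇒ (1 − 1/11z)y_{n+1} = (1 + 10/11z)y_n
  Hence R(z) = (1 + 10/11z)/(1 − 1/11z).

Find x<0 with |R(x)|<1.
x=-0.53: |R|=0.4944
R=−1: 1+10/11x = −1+1/11x ⇒ -9/11x=2 ⇒ x=2/(-9/11)=-2.4444
Confirm numerically:
  x=-1.897: |R|=0.61797 <1
  x=-1.782: |R|=0.53356 <1
  x=-1.624: |R|=0.41508 <1
  x=-1.044: |R|=0.04650 <1
  x=-2.715: |R|=1.17754 >1
  x=-2.616: |R|=1.11340 >1
  x=-2.542: |R|=1.06484 >1
So |R|<1 on (-2.4444, 0).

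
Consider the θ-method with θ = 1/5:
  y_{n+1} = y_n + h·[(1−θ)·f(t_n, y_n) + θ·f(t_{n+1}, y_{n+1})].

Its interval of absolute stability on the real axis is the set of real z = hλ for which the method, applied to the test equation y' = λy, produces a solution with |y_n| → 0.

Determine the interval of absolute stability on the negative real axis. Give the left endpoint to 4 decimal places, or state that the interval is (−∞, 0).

With y'=λy (z=hλ):
  y_{n+1} = y_n + z·[4/5·y_n + 1/5·y_{n+1}] ⇒ (1 − 1/5z)y_{n+1} = (1 + 4/5z)y_n
  so R(z) = (1 + 4/5z)/(1 − 1/5z).

Solve |R(x)|<1 on ℝ⁻.
x=-1.02: |R|=0.1528
R=−1: 1+4/5x = −1+1/5x ⇒ -3/5x=2 ⇒ x=2/(-3/5)=-3.3333
Confirm numerically:
  x=-3.105: |R|=0.91548 <1
  x=-2.689: |R|=0.74860 <1
  x=-2.343: |R|=0.59540 <1
  x=-2.284: |R|=0.56782 <1
  x=-3.912: |R|=1.19479 >1
  x=-3.853: |R|=1.17610 >1
  x=-3.779: |R|=1.15230 >1
Interval (-3.3333, 0).

z∈(-3.3333,0).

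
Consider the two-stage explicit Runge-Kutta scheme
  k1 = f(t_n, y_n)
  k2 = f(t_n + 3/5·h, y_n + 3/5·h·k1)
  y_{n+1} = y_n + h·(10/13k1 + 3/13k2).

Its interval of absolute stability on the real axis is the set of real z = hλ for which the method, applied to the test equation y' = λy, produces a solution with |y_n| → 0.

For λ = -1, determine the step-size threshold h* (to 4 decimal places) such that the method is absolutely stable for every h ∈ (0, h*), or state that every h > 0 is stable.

On y'=λy, z=hλ:
  k1=λy_n ⇒ h·k1=z·y_n;  k2=λ(1+3/5z)y_n ⇒ h·k2=z(1+3/5z)y_n
  y_{n+1}/y_n = 1 + 10/13z + 3/13z(1+3/5z) = 1 + z + 9/65z²
  so R(z) = 1 + z + 9/65z².

Boundary: |R(x)|=1, x<0.
x=-0.68: |R|=0.3840
R=1: x+9/65x²=0 ⇒ x=−65/9=-7.2222; min R=1−1/(4·9/65)=-0.8056>−1
Confirm numerically:
  x=-4.672: |R|=0.64972 <1
  x=-4.431: |R|=0.71248 <1
  x=-3.521: |R|=0.80443 <1
  x=-3.306: |R|=0.79267 <1
  x=-7.752: |R|=1.56864 >1
  x=-7.515: |R|=1.30465 >1
Stable set (-7.2222, 0).

(-7.2222,0); λ=-1 ⇒ h* = (65/9)/1 = 7.2222.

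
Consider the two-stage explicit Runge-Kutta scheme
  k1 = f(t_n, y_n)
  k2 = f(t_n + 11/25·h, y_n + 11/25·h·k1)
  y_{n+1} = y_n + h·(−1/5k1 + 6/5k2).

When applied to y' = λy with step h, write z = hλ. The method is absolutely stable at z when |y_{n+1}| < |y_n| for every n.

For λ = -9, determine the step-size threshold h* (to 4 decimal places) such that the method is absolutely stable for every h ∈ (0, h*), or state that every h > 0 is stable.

With y'=λy (z=hλ):
  k1=λy_n ⇒ h·k1=z·y_n;  k2=λ(1+11/25z)y_n ⇒ h·k2=z(1+11/25z)y_n
  y_{n+1}/y_n = 1 − 1/5z + 6/5z(1+11/25z) = 1 + z + 66/125z²
  so R(z) = 1 + z + 66/125z².

Need |R(x)|<1, x<0.
x=-1.75: |R|=0.8670
R=1: x+66/125x²=0 ⇒ x=−125/66=-1.8939; min R=1−1/(4·66/125)=0.5265>−1
Confirm numerically:
  x=-1.713: |R|=0.83635 <1
  x=-1.664: |R|=0.79798 <1
  x=-1.254: |R|=0.57629 <1
  x=-0.918: |R|=0.52696 <1
  x=-2.268: |R|=1.44794 >1
  x=-2.088: |R|=1.21394 >1
  x=-1.988: |R|=1.09873 >1
So |R|<1 on (-1.8939, 0).

(-1.8939,0); λ=-9 ⇒ h* = (125/66)/9 = 0.2104.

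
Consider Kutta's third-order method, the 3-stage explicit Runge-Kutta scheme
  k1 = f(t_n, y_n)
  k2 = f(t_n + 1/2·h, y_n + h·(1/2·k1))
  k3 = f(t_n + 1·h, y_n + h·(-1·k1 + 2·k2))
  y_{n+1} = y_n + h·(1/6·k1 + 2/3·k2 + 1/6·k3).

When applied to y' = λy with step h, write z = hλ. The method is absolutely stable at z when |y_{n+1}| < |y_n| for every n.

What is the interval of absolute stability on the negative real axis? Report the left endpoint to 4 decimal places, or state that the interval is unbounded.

z∈(-2.5127,0).

Test eqn y'=λy, z=hλ:
  order 3, 3-stage ⇒ R(z)=1+z+z^2/2+z^3/6
  (e.g. R(-1.34)=0.15678, |R|=0.15678)

Boundary: |R(x)|=1, x<0.
x=-1.34: |R|=0.1568
|R(-2.35)|=0.7517 |R(-2.12)|=0.4608 |R(-1.9)|=0.2382
Bisect:
  x_lo=-3.3837 |R|=3.1159  x_hi=-0.3920 |R|=0.6748
  mid=-1.88787 |R|=0.22725 →hi
  mid=-2.63579 |R|=1.21406 →lo
  mid=-2.26183 |R|=0.63243 →hi
  mid=-2.44881 |R|=0.89792 →hi
  mid=-2.54230 |R|=1.04925 →lo
  mid=-2.49555 |R|=0.97195 →hi
  mid=-2.51892 |R|=1.01019 →lo
  mid=-2.50724 |R|=0.99097 →hi
  mid=-2.51308 |R|=1.00055 →lo
  ...
  [-2.51290,-2.51271] ⇒ x*=-2.5127
Interval (-2.5127, 0).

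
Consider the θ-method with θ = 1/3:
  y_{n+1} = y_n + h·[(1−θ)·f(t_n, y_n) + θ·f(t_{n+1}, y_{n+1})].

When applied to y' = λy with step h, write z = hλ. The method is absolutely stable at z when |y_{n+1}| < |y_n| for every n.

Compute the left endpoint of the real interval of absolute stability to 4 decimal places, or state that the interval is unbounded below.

Test eqn y'=λy, z=hλ:
  y_{n+1} = y_n + z·[2/3·y_n + 1/3·y_{n+1}] ⇒ (1 − 1/3z)y_{n+1} = (1 + 2/3z)y_n
  ⇒ R(z) = (1 + 2/3z)/(1 − 1/3z).

Need |R(x)|<1, x<0.
x=-0.94: |R|=0.2843
R=−1: 1+2/3x = −1+1/3x ⇒ -1/3x=2 ⇒ x=2/(-1/3)=-6.0000
Confirm numerically:
  x=-5.725: |R|=0.96848 <1
  x=-3.638: |R|=0.64417 <1
  x=-3.467: |R|=0.60832 <1
  x=-3.457: |R|=0.60616 <1
  x=-6.243: |R|=1.02629 >1
  x=-6.117: |R|=1.01283 >1
Stable set (-6.0000, 0).

z* = -6.0000.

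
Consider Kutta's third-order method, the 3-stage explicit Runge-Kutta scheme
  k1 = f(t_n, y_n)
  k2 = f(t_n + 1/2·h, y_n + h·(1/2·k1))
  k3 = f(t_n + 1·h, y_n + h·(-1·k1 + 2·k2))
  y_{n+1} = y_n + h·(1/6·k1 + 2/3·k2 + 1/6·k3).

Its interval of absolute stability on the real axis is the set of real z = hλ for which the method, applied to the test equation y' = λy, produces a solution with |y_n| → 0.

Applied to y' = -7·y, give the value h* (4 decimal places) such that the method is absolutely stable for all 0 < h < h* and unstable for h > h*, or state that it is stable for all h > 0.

Test eqn y'=λy, z=hλ:
  order 3, 3-stage ⇒ R(z)=1+z+z^2/2+z^3/6
  (e.g. R(-1.07)=0.29828, |R|=0.29828)

Boundary: |R(x)|=1, x<0.
x=-1.07: |R|=0.2983
|R(-2.17)|=0.5186 |R(-1.18)|=0.2424 |R(-1)|=0.3333
Bisect:
  x_lo=-3.1979 |R|=2.5353  x_hi=-0.1622 |R|=0.8502
  mid=-1.68007 |R|=0.05912 →hi
  mid=-2.43901 |R|=0.88281 →hi
  mid=-2.81848 |R|=1.57814 →lo
  mid=-2.62874 |R|=1.20116 →lo
  mid=-2.53387 |R|=1.03508 →lo
  mid=-2.48644 |R|=0.95727 →hi
  mid=-2.51016 |R|=0.99575 →hi
  mid=-2.52202 |R|=1.01531 →lo
  mid=-2.51609 |R|=1.00550 →lo
  ...
  [-2.51275,-2.51257] ⇒ x*=-2.5127
So |R|<1 on (-2.5127, 0).

(-2.5127,0); λ=-7 ⇒ h* = 0.3590.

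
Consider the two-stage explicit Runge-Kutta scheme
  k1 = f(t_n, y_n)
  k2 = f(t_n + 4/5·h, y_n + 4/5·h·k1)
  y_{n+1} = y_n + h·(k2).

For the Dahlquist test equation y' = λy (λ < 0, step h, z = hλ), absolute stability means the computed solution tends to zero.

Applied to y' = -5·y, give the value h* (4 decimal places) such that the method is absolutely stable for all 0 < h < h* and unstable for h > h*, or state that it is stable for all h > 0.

(-1.2500,0); λ=-5 ⇒ h* = (5/4)/5 = 0.2500.

Set f=λy, z=hλ:
  k1=λy_n ⇒ h·k1=z·y_n;  k2=λ(1+4/5z)y_n ⇒ h·k2=z(1+4/5z)y_n
  y_{n+1}/y_n = 1 + z(1+4/5z) = 1 + z + 4/5z²
  Hence R(z) = 1 + z + 4/5z².

Need |R(x)|<1, x<0.
x=-1.31: |R|=1.0629
R=1: x+4/5x²=0 ⇒ x=−5/4=-1.2500; min R=1−1/(4·4/5)=0.6875>−1
Confirm numerically:
  x=-1.106: |R|=0.87259 <1
  x=-1.103: |R|=0.87029 <1
  x=-1.018: |R|=0.81106 <1
  x=-1.617: |R|=1.47475 >1
  x=-1.463: |R|=1.24930 >1
So |R|<1 on (-1.2500, 0).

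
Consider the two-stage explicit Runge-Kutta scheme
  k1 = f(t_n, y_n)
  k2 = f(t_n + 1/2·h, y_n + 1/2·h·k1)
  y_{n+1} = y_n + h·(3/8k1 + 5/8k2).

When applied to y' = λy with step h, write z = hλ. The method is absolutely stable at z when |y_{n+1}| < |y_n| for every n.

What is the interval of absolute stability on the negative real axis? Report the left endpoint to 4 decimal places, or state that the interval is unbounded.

Test eqn y'=λy, z=hλ:
  k1=λy_n ⇒ h·k1=z·y_n;  k2=λ(1+1/2z)y_n ⇒ h·k2=z(1+1/2z)y_n
  y_{n+1}/y_n = 1 + 3/8z + 5/8z(1+1/2z) = 1 + z + 5/16z²
  so R(z) = 1 + z + 5/16z².

Solve |R(x)|<1 on ℝ⁻.
x=-1.37: |R|=0.2165
R=1: x+5/16x²=0 ⇒ x=−16/5=-3.2000; min R=1−1/(4·5/16)=0.2000>−1
Confirm numerically:
  x=-3.172: |R|=0.97225 <1
  x=-2.724: |R|=0.59481 <1
  x=-1.283: |R|=0.23140 <1
  x=-3.532: |R|=1.36645 >1
  x=-3.433: |R|=1.24997 >1
  x=-3.332: |R|=1.13745 >1
Interval (-3.2000, 0).

(-3.2000, 0).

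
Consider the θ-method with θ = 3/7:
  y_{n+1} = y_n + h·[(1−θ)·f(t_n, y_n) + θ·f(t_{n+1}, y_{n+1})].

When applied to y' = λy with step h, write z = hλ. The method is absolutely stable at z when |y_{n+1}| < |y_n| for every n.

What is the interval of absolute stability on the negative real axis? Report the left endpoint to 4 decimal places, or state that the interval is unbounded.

Set f=λy, z=hλ:
  y_{n+1} = y_n + z·[4/7·y_n + 3/7·y_{n+1}] ⇒ (1 − 3/7z)y_{n+1} = (1 + 4/7z)y_n
  Hence R(z) = (1 + 4/7z)/(1 − 3/7z).

Boundary: |R(x)|=1, x<0.
x=-0.5: |R|=0.5882
R=−1: 1+4/7x = −1+3/7x ⇒ -1/7x=2 ⇒ x=2/(-1/7)=-14.0000
Confirm numerically:
  x=-10.837: |R|=0.91995 <1
  x=-8.903: |R|=0.84879 <1
  x=-5.654: |R|=0.65170 <1
  x=-14.454: |R|=1.00901 >1
  x=-14.085: |R|=1.00173 >1
Interval (-14.0000, 0).

z∈(-14.0000,0).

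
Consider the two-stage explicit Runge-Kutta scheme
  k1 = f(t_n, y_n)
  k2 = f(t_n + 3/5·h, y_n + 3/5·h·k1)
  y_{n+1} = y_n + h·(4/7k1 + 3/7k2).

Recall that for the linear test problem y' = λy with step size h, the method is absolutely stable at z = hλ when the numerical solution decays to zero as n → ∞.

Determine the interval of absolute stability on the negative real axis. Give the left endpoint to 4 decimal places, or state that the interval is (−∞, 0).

On y'=λy, z=hλ:
  k1=λy_n ⇒ h·k1=z·y_n;  k2=λ(1+3/5z)y_n ⇒ h·k2=z(1+3/5z)y_n
  y_{n+1}/y_n = 1 + 4/7z + 3/7z(1+3/5z) = 1 + z + 9/35z²
  so R(z) = 1 + z + 9/35z².

Need |R(x)|<1, x<0.
x=-1.03: |R|=0.2428
R=1: x+9/35x²=0 ⇒ x=−35/9=-3.8889; min R=1−1/(4·9/35)=0.0278>−1
Confirm numerically:
  x=-3.564: |R|=0.70225 <1
  x=-2.975: |R|=0.30087 <1
  x=-2.789: |R|=0.21119 <1
  x=-2.687: |R|=0.16956 <1
  x=-4.211: |R|=1.34879 >1
  x=-4.022: |R|=1.13767 >1
Interval (-3.8889, 0).

(-3.8889, 0).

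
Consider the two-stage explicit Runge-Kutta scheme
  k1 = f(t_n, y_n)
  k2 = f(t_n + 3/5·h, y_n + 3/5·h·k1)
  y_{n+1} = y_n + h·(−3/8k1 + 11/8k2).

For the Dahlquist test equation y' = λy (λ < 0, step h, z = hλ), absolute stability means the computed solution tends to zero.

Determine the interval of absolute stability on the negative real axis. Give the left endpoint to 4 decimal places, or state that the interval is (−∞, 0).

With y'=λy (z=hλ):
  k1=λy_n ⇒ h·k1=z·y_n;  k2=λ(1+3/5z)y_n ⇒ h·k2=z(1+3/5z)y_n
  y_{n+1}/y_n = 1 − 3/8z + 11/8z(1+3/5z) = 1 + z + 33/40z²
  so R(z) = 1 + z + 33/40z².

Boundary: |R(x)|=1, x<0.
x=-1.43: |R|=1.2570
R=1: x+33/40x²=0 ⇒ x=−40/33=-1.2121; min R=1−1/(4·33/40)=0.6970>−1
Confirm numerically:
  x=-0.627: |R|=0.69733 <1
  x=-0.571: |R|=0.69798 <1
  x=-0.551: |R|=0.69947 <1
  x=-1.767: |R|=1.80889 >1
  x=-1.744: |R|=1.76527 >1
  x=-1.255: |R|=1.04440 >1
Interval (-1.2121, 0).

z∈(-1.2121,0).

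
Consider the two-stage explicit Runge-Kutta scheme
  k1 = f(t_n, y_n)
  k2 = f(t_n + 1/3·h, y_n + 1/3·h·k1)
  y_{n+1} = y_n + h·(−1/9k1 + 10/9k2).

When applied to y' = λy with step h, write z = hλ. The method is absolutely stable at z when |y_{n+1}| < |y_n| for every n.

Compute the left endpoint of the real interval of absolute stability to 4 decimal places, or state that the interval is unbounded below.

z* = -2.7000.

On y'=λy, z=hλ:
  k1=λy_n ⇒ h·k1=z·y_n;  k2=λ(1+1/3z)y_n ⇒ h·k2=z(1+1/3z)y_n
  y_{n+1}/y_n = 1 − 1/9z + 10/9z(1+1/3z) = 1 + z + 10/27z²
  R(z) = 1 + z + 10/27z².

Boundary: |R(x)|=1, x<0.
x=-1.07: |R|=0.3540
R=1: x+10/27x²=0 ⇒ x=−27/10=-2.7000; min R=1−1/(4·10/27)=0.3250>−1
Confirm numerically:
  x=-2.638: |R|=0.93942 <1
  x=-1.543: |R|=0.33880 <1
  x=-1.314: |R|=0.32548 <1
  x=-1.110: |R|=0.34633 <1
  x=-3.232: |R|=1.63682 >1
  x=-3.060: |R|=1.40800 >1
So |R|<1 on (-2.7000, 0).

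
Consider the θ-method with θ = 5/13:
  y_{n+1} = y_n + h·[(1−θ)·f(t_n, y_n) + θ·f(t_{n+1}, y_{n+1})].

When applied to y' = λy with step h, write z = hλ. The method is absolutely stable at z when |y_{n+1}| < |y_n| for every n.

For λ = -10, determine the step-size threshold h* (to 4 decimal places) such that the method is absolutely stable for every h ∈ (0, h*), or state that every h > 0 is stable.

(-8.6667,0); λ=-10 ⇒ h* = (26/3)/10 = 0.8667.

Set f=λy, z=hλ:
  y_{n+1} = y_n + z·[8/13·y_n + 5/13·y_{n+1}] ⇒ (1 − 5/13z)y_{n+1} = (1 + 8/13z)y_n
  so R(z) = (1 + 8/13z)/(1 − 5/13z).

Boundary: |R(x)|=1, x<0.
x=-0.39: |R|=0.6609
R=−1: 1+8/13x = −1+5/13x ⇒ -3/13x=2 ⇒ x=2/(-3/13)=-8.6667
Confirm numerically:
  x=-8.359: |R|=0.98316 <1
  x=-6.949: |R|=0.89207 <1
  x=-4.871: |R|=0.69517 <1
  x=-3.668: |R|=0.52151 <1
  x=-9.215: |R|=1.02785 >1
  x=-9.088: |R|=1.02163 >1
  x=-8.811: |R|=1.00759 >1
Interval (-8.6667, 0).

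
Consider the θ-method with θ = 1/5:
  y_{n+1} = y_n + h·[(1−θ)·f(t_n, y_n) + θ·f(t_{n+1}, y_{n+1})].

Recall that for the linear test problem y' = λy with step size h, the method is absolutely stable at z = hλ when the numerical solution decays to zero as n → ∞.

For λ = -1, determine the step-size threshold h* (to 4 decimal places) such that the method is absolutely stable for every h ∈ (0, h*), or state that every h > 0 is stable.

With y'=λy (z=hλ):
  y_{n+1} = y_n + z·[4/5·y_n + 1/5·y_{n+1}] ⇒ (1 − 1/5z)y_{n+1} = (1 + 4/5z)y_n
  so R(z) = (1 + 4/5z)/(1 − 1/5z).

Solve |R(x)|<1 on ℝ⁻.
x=-1.27: |R|=0.0128
R=−1: 1+4/5x = −1+1/5x ⇒ -3/5x=2 ⇒ x=2/(-3/5)=-3.3333
Confirm numerically:
  x=-3.078: |R|=0.90517 <1
  x=-2.922: |R|=0.84423 <1
  x=-2.484: |R|=0.65954 <1
  x=-1.394: |R|=0.09008 <1
  x=-3.869: |R|=1.18119 >1
  x=-3.776: |R|=1.15132 >1
  x=-3.478: |R|=1.05119 >1
Interval (-3.3333, 0).

(-3.3333,0); λ=-1 ⇒ h* = (10/3)/1 = 3.3333.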